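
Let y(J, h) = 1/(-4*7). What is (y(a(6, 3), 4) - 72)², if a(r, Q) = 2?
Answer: 4068289/784 ≈ 5189.1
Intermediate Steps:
y(J, h) = -1/28 (y(J, h) = 1/(-28) = -1/28)
(y(a(6, 3), 4) - 72)² = (-1/28 - 72)² = (-2017/28)² = 4068289/784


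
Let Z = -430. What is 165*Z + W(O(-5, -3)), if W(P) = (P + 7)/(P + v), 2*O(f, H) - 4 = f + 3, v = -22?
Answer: -1489958/21 ≈ -70950.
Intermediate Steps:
O(f, H) = 7/2 + f/2 (O(f, H) = 2 + (f + 3)/2 = 2 + (3 + f)/2 = 2 + (3/2 + f/2) = 7/2 + f/2)
W(P) = (7 + P)/(-22 + P) (W(P) = (P + 7)/(P - 22) = (7 + P)/(-22 + P))
165*Z + W(O(-5, -3)) = 165*(-430) + (7 + (7/2 + (1/2)*(-5)))/(-22 + (7/2 + (1/2)*(-5))) = -70950 + (7 + (7/2 - 5/2))/(-22 + (7/2 - 5/2)) = -70950 + (7 + 1)/(-22 + 1) = -70950 + 8/(-21) = -70950 - 1/21*8 = -70950 - 8/21 = -1489958/21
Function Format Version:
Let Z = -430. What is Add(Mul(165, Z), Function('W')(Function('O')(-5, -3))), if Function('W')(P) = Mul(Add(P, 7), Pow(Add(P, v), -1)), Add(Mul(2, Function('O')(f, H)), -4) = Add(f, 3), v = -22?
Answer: Rational(-1489958, 21) ≈ -70950.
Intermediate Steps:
Function('O')(f, H) = Add(Rational(7, 2), Mul(Rational(1, 2), f)) (Function('O')(f, H) = Add(2, Mul(Rational(1, 2), Add(f, 3))) = Add(2, Mul(Rational(1, 2), Add(3, f))) = Add(2, Add(Rational(3, 2), Mul(Rational(1, 2), f))) = Add(Rational(7, 2), Mul(Rational(1, 2), f)))
Function('W')(P) = Mul(Pow(Add(-22, P), -1), Add(7, P)) (Function('W')(P) = Mul(Add(P, 7), Pow(Add(P, -22), -1)) = Mul(Add(7, P), Pow(Add(-22, P), -1)) = Mul(Pow(Add(-22, P), -1), Add(7, P)))
Add(Mul(165, Z), Function('W')(Function('O')(-5, -3))) = Add(Mul(165, -430), Mul(Pow(Add(-22, Add(Rational(7, 2), Mul(Rational(1, 2), -5))), -1), Add(7, Add(Rational(7, 2), Mul(Rational(1, 2), -5))))) = Add(-70950, Mul(Pow(Add(-22, Add(Rational(7, 2), Rational(-5, 2))), -1), Add(7, Add(Rational(7, 2), Rational(-5, 2))))) = Add(-70950, Mul(Pow(Add(-22, 1), -1), Add(7, 1))) = Add(-70950, Mul(Pow(-21, -1), 8)) = Add(-70950, Mul(Rational(-1, 21), 8)) = Add(-70950, Rational(-8, 21)) = Rational(-1489958, 21)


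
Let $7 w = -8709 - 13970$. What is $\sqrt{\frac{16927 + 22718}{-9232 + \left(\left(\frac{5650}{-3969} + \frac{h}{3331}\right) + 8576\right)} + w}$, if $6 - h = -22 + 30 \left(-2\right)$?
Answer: $\frac{i \sqrt{12215142592020926842507622}}{60838929634} \approx 57.447 i$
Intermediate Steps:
$h = 88$ ($h = 6 - \left(-22 + 30 \left(-2\right)\right) = 6 - \left(-22 - 60\right) = 6 - -82 = 6 + 82 = 88$)
$w = - \frac{22679}{7}$ ($w = \frac{-8709 - 13970}{7} = \frac{1}{7} \left(-22679\right) = - \frac{22679}{7} \approx -3239.9$)
$\sqrt{\frac{16927 + 22718}{-9232 + \left(\left(\frac{5650}{-3969} + \frac{h}{3331}\right) + 8576\right)} + w} = \sqrt{\frac{16927 + 22718}{-9232 + \left(\left(\frac{5650}{-3969} + \frac{88}{3331}\right) + 8576\right)} - \frac{22679}{7}} = \sqrt{\frac{39645}{-9232 + \left(\left(5650 \left(- \frac{1}{3969}\right) + 88 \cdot \frac{1}{3331}\right) + 8576\right)} - \frac{22679}{7}} = \sqrt{\frac{39645}{-9232 + \left(\left(- \frac{5650}{3969} + \frac{88}{3331}\right) + 8576\right)} - \frac{22679}{7}} = \sqrt{\frac{39645}{-9232 + \left(- \frac{18470878}{13220739} + 8576\right)} - \frac{22679}{7}} = \sqrt{\frac{39645}{-9232 + \frac{113362586786}{13220739}} - \frac{22679}{7}} = \sqrt{\frac{39645}{- \frac{8691275662}{13220739}} - \frac{22679}{7}} = \sqrt{39645 \left(- \frac{13220739}{8691275662}\right) - \frac{22679}{7}} = \sqrt{- \frac{524136197655}{8691275662} - \frac{22679}{7}} = \sqrt{- \frac{200778394122083}{60838929634}} = \frac{i \sqrt{12215142592020926842507622}}{60838929634}$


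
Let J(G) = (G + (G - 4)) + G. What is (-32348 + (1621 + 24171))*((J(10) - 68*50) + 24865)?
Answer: -140894996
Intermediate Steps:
J(G) = -4 + 3*G (J(G) = (G + (-4 + G)) + G = (-4 + 2*G) + G = -4 + 3*G)
(-32348 + (1621 + 24171))*((J(10) - 68*50) + 24865) = (-32348 + (1621 + 24171))*(((-4 + 3*10) - 68*50) + 24865) = (-32348 + 25792)*(((-4 + 30) - 3400) + 24865) = -6556*((26 - 3400) + 24865) = -6556*(-3374 + 24865) = -6556*21491 = -140894996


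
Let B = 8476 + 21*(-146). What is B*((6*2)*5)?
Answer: 324600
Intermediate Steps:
B = 5410 (B = 8476 - 3066 = 5410)
B*((6*2)*5) = 5410*((6*2)*5) = 5410*(12*5) = 5410*60 = 324600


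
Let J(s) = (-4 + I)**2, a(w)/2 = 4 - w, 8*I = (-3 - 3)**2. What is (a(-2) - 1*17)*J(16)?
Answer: -5/4 ≈ -1.2500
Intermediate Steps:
I = 9/2 (I = (-3 - 3)**2/8 = (1/8)*(-6)**2 = (1/8)*36 = 9/2 ≈ 4.5000)
a(w) = 8 - 2*w (a(w) = 2*(4 - w) = 8 - 2*w)
J(s) = 1/4 (J(s) = (-4 + 9/2)**2 = (1/2)**2 = 1/4)
(a(-2) - 1*17)*J(16) = ((8 - 2*(-2)) - 1*17)*(1/4) = ((8 + 4) - 17)*(1/4) = (12 - 17)*(1/4) = -5*1/4 = -5/4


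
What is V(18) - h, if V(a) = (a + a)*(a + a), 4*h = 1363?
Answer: 3821/4 ≈ 955.25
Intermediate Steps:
h = 1363/4 (h = (¼)*1363 = 1363/4 ≈ 340.75)
V(a) = 4*a² (V(a) = (2*a)*(2*a) = 4*a²)
V(18) - h = 4*18² - 1*1363/4 = 4*324 - 1363/4 = 1296 - 1363/4 = 3821/4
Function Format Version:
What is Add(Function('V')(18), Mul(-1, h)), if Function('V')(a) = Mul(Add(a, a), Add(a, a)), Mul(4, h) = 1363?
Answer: Rational(3821, 4) ≈ 955.25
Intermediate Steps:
h = Rational(1363, 4) (h = Mul(Rational(1, 4), 1363) = Rational(1363, 4) ≈ 340.75)
Function('V')(a) = Mul(4, Pow(a, 2)) (Function('V')(a) = Mul(Mul(2, a), Mul(2, a)) = Mul(4, Pow(a, 2)))
Add(Function('V')(18), Mul(-1, h)) = Add(Mul(4, Pow(18, 2)), Mul(-1, Rational(1363, 4))) = Add(Mul(4, 324), Rational(-1363, 4)) = Add(1296, Rational(-1363, 4)) = Rational(3821, 4)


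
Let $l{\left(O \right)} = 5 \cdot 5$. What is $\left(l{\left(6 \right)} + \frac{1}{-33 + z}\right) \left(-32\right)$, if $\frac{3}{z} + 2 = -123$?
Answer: $- \frac{103075}{129} \approx -799.03$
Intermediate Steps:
$z = - \frac{3}{125}$ ($z = \frac{3}{-2 - 123} = \frac{3}{-125} = 3 \left(- \frac{1}{125}\right) = - \frac{3}{125} \approx -0.024$)
$l{\left(O \right)} = 25$
$\left(l{\left(6 \right)} + \frac{1}{-33 + z}\right) \left(-32\right) = \left(25 + \frac{1}{-33 - \frac{3}{125}}\right) \left(-32\right) = \left(25 + \frac{1}{- \frac{4128}{125}}\right) \left(-32\right) = \left(25 - \frac{125}{4128}\right) \left(-32\right) = \frac{103075}{4128} \left(-32\right) = - \frac{103075}{129}$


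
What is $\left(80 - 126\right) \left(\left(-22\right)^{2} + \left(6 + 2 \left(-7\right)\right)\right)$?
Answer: $-21896$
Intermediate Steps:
$\left(80 - 126\right) \left(\left(-22\right)^{2} + \left(6 + 2 \left(-7\right)\right)\right) = - 46 \left(484 + \left(6 - 14\right)\right) = - 46 \left(484 - 8\right) = \left(-46\right) 476 = -21896$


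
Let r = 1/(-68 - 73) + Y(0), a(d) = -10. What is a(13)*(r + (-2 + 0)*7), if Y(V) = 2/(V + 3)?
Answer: 6270/47 ≈ 133.40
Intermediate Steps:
Y(V) = 2/(3 + V)
r = 31/47 (r = 1/(-68 - 73) + 2/(3 + 0) = 1/(-141) + 2/3 = -1/141 + 2*(⅓) = -1/141 + ⅔ = 31/47 ≈ 0.65957)
a(13)*(r + (-2 + 0)*7) = -10*(31/47 + (-2 + 0)*7) = -10*(31/47 - 2*7) = -10*(31/47 - 14) = -10*(-627/47) = 6270/47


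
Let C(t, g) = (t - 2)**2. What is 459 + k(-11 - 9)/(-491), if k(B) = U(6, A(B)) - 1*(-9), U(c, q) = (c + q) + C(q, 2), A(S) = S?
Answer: 224890/491 ≈ 458.02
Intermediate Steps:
C(t, g) = (-2 + t)**2
U(c, q) = c + q + (-2 + q)**2 (U(c, q) = (c + q) + (-2 + q)**2 = c + q + (-2 + q)**2)
k(B) = 15 + B + (-2 + B)**2 (k(B) = (6 + B + (-2 + B)**2) - 1*(-9) = (6 + B + (-2 + B)**2) + 9 = 15 + B + (-2 + B)**2)
459 + k(-11 - 9)/(-491) = 459 + (15 + (-11 - 9) + (-2 + (-11 - 9))**2)/(-491) = 459 - (15 - 20 + (-2 - 20)**2)/491 = 459 - (15 - 20 + (-22)**2)/491 = 459 - (15 - 20 + 484)/491 = 459 - 1/491*479 = 459 - 479/491 = 224890/491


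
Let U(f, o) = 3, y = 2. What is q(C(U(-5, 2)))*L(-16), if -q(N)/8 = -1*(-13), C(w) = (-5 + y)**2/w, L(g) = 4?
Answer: -416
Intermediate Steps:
C(w) = 9/w (C(w) = (-5 + 2)**2/w = (-3)**2/w = 9/w)
q(N) = -104 (q(N) = -(-8)*(-13) = -8*13 = -104)
q(C(U(-5, 2)))*L(-16) = -104*4 = -416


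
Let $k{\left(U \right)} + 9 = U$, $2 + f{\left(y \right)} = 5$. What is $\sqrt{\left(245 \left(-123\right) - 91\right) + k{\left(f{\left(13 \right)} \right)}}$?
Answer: $2 i \sqrt{7558} \approx 173.87 i$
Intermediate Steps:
$f{\left(y \right)} = 3$ ($f{\left(y \right)} = -2 + 5 = 3$)
$k{\left(U \right)} = -9 + U$
$\sqrt{\left(245 \left(-123\right) - 91\right) + k{\left(f{\left(13 \right)} \right)}} = \sqrt{\left(245 \left(-123\right) - 91\right) + \left(-9 + 3\right)} = \sqrt{\left(-30135 - 91\right) - 6} = \sqrt{-30226 - 6} = \sqrt{-30232} = 2 i \sqrt{7558}$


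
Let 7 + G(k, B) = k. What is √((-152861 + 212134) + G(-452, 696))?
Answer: √58814 ≈ 242.52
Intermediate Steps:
G(k, B) = -7 + k
√((-152861 + 212134) + G(-452, 696)) = √((-152861 + 212134) + (-7 - 452)) = √(59273 - 459) = √58814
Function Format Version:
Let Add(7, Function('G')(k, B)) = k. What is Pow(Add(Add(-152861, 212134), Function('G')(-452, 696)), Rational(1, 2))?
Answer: Pow(58814, Rational(1, 2)) ≈ 242.52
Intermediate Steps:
Function('G')(k, B) = Add(-7, k)
Pow(Add(Add(-152861, 212134), Function('G')(-452, 696)), Rational(1, 2)) = Pow(Add(Add(-152861, 212134), Add(-7, -452)), Rational(1, 2)) = Pow(Add(59273, -459), Rational(1, 2)) = Pow(58814, Rational(1, 2))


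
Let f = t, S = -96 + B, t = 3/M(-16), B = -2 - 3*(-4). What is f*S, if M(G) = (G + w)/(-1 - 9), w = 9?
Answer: -2580/7 ≈ -368.57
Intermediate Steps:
B = 10 (B = -2 + 12 = 10)
M(G) = -9/10 - G/10 (M(G) = (G + 9)/(-1 - 9) = (9 + G)/(-10) = (9 + G)*(-⅒) = -9/10 - G/10)
t = 30/7 (t = 3/(-9/10 - ⅒*(-16)) = 3/(-9/10 + 8/5) = 3/(7/10) = 3*(10/7) = 30/7 ≈ 4.2857)
S = -86 (S = -96 + 10 = -86)
f = 30/7 ≈ 4.2857
f*S = (30/7)*(-86) = -2580/7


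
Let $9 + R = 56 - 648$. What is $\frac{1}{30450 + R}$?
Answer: $\frac{1}{29849} \approx 3.3502 \cdot 10^{-5}$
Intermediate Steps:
$R = -601$ ($R = -9 + \left(56 - 648\right) = -9 - 592 = -601$)
$\frac{1}{30450 + R} = \frac{1}{30450 - 601} = \frac{1}{29849}$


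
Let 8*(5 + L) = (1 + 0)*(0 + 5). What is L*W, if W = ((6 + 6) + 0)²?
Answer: -630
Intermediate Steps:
L = -35/8 (L = -5 + ((1 + 0)*(0 + 5))/8 = -5 + (1*5)/8 = -5 + (⅛)*5 = -5 + 5/8 = -35/8 ≈ -4.3750)
W = 144 (W = (12 + 0)² = 12² = 144)
L*W = -35/8*144 = -630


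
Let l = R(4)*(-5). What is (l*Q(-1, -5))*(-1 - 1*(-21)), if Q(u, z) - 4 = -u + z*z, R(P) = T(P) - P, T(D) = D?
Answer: 0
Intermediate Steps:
R(P) = 0 (R(P) = P - P = 0)
Q(u, z) = 4 + z² - u (Q(u, z) = 4 + (-u + z*z) = 4 + (-u + z²) = 4 + (z² - u) = 4 + z² - u)
l = 0 (l = 0*(-5) = 0)
(l*Q(-1, -5))*(-1 - 1*(-21)) = (0*(4 + (-5)² - 1*(-1)))*(-1 - 1*(-21)) = (0*(4 + 25 + 1))*(-1 + 21) = (0*30)*20 = 0*20 = 0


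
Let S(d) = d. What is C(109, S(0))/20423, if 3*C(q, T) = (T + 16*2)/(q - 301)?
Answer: -1/367614 ≈ -2.7202e-6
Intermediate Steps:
C(q, T) = (32 + T)/(3*(-301 + q)) (C(q, T) = ((T + 16*2)/(q - 301))/3 = ((T + 32)/(-301 + q))/3 = ((32 + T)/(-301 + q))/3 = (32 + T)/(3*(-301 + q)))
C(109, S(0))/20423 = ((32 + 0)/(3*(-301 + 109)))/20423 = ((⅓)*32/(-192))*(1/20423) = ((⅓)*(-1/192)*32)*(1/20423) = -1/18*1/20423 = -1/367614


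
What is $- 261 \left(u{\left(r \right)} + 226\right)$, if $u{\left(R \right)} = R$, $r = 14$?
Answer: $-62640$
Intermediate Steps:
$- 261 \left(u{\left(r \right)} + 226\right) = - 261 \left(14 + 226\right) = \left(-261\right) 240 = -62640$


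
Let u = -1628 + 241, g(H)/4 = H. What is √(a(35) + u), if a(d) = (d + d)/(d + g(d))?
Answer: I*√34665/5 ≈ 37.237*I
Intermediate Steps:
g(H) = 4*H
a(d) = ⅖ (a(d) = (d + d)/(d + 4*d) = (2*d)/((5*d)) = (2*d)*(1/(5*d)) = ⅖)
u = -1387
√(a(35) + u) = √(⅖ - 1387) = √(-6933/5) = I*√34665/5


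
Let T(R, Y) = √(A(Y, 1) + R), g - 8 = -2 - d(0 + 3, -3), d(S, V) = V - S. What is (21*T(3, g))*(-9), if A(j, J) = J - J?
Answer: -189*√3 ≈ -327.36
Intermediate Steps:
A(j, J) = 0
g = 12 (g = 8 + (-2 - (-3 - (0 + 3))) = 8 + (-2 - (-3 - 1*3)) = 8 + (-2 - (-3 - 3)) = 8 + (-2 - 1*(-6)) = 8 + (-2 + 6) = 8 + 4 = 12)
T(R, Y) = √R (T(R, Y) = √(0 + R) = √R)
(21*T(3, g))*(-9) = (21*√3)*(-9) = -189*√3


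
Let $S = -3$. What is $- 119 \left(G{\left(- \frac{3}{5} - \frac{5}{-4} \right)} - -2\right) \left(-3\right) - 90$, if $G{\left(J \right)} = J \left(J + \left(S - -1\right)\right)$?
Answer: $\frac{124293}{400} \approx 310.73$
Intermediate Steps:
$G{\left(J \right)} = J \left(-2 + J\right)$ ($G{\left(J \right)} = J \left(J - 2\right) = J \left(-2 + J\right)$)
$- 119 \left(G{\left(- \frac{3}{5} - \frac{5}{-4} \right)} - -2\right) \left(-3\right) - 90 = - 119 \left(\left(- \frac{3}{5} - \frac{5}{-4}\right) \left(-2 - \left(- \frac{5}{4} + \frac{3}{5}\right)\right) - -2\right) \left(-3\right) - 90 = - 119 \left(\left(\left(-3\right) \frac{1}{5} - - \frac{5}{4}\right) \left(-2 - - \frac{13}{20}\right) + 2\right) \left(-3\right) - 90 = - 119 \left(\left(- \frac{3}{5} + \frac{5}{4}\right) \left(-2 + \left(- \frac{3}{5} + \frac{5}{4}\right)\right) + 2\right) \left(-3\right) - 90 = - 119 \left(\frac{13 \left(-2 + \frac{13}{20}\right)}{20} + 2\right) \left(-3\right) - 90 = - 119 \left(\frac{13}{20} \left(- \frac{27}{20}\right) + 2\right) \left(-3\right) - 90 = - 119 \left(- \frac{351}{400} + 2\right) \left(-3\right) - 90 = - 119 \cdot \frac{449}{400} \left(-3\right) - 90 = \left(-119\right) \left(- \frac{1347}{400}\right) - 90 = \frac{160293}{400} - 90 = \frac{124293}{400}$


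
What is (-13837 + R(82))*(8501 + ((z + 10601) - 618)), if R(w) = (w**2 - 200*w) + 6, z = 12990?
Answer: -739859318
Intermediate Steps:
R(w) = 6 + w**2 - 200*w
(-13837 + R(82))*(8501 + ((z + 10601) - 618)) = (-13837 + (6 + 82**2 - 200*82))*(8501 + ((12990 + 10601) - 618)) = (-13837 + (6 + 6724 - 16400))*(8501 + (23591 - 618)) = (-13837 - 9670)*(8501 + 22973) = -23507*31474 = -739859318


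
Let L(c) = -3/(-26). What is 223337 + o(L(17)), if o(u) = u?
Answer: 5806765/26 ≈ 2.2334e+5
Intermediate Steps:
L(c) = 3/26 (L(c) = -3*(-1/26) = 3/26)
223337 + o(L(17)) = 223337 + 3/26 = 5806765/26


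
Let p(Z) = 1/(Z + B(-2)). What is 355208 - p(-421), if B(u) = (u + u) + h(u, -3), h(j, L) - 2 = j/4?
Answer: 300861178/847 ≈ 3.5521e+5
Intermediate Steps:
h(j, L) = 2 + j/4
B(u) = 2 + 9*u/4 (B(u) = (u + u) + (2 + u/4) = 2*u + (2 + u/4) = 2 + 9*u/4)
p(Z) = 1/(-5/2 + Z) (p(Z) = 1/(Z + (2 + (9/4)*(-2))) = 1/(Z + (2 - 9/2)) = 1/(Z - 5/2) = 1/(-5/2 + Z))
355208 - p(-421) = 355208 - 2/(-5 + 2*(-421)) = 355208 - 2/(-5 - 842) = 355208 - 2/(-847) = 355208 - 2*(-1)/847 = 355208 - 1*(-2/847) = 355208 + 2/847 = 300861178/847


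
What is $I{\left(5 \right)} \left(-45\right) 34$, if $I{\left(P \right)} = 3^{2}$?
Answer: $-13770$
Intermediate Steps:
$I{\left(P \right)} = 9$
$I{\left(5 \right)} \left(-45\right) 34 = 9 \left(-45\right) 34 = \left(-405\right) 34 = -13770$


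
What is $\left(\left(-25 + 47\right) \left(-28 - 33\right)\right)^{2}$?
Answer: $1800964$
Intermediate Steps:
$\left(\left(-25 + 47\right) \left(-28 - 33\right)\right)^{2} = \left(22 \left(-61\right)\right)^{2} = \left(-1342\right)^{2} = 1800964$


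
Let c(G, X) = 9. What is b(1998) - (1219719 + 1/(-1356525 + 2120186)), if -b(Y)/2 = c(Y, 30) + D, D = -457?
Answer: -930767591004/763661 ≈ -1.2188e+6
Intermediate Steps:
b(Y) = 896 (b(Y) = -2*(9 - 457) = -2*(-448) = 896)
b(1998) - (1219719 + 1/(-1356525 + 2120186)) = 896 - (1219719 + 1/(-1356525 + 2120186)) = 896 - (1219719 + 1/763661) = 896 - 1*931451831260/763661 = 896 - 931451831260/763661 = -930767591004/763661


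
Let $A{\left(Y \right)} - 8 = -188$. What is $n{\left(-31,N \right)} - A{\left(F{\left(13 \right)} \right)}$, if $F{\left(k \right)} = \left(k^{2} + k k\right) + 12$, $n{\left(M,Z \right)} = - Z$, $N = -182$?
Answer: $362$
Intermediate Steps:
$F{\left(k \right)} = 12 + 2 k^{2}$ ($F{\left(k \right)} = \left(k^{2} + k^{2}\right) + 12 = 2 k^{2} + 12 = 12 + 2 k^{2}$)
$A{\left(Y \right)} = -180$ ($A{\left(Y \right)} = 8 - 188 = -180$)
$n{\left(-31,N \right)} - A{\left(F{\left(13 \right)} \right)} = \left(-1\right) \left(-182\right) - -180 = 182 + 180 = 362$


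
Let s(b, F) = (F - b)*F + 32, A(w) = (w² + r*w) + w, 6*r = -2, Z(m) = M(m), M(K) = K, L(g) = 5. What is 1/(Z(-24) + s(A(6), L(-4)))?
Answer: -1/167 ≈ -0.0059880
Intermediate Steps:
Z(m) = m
r = -⅓ (r = (⅙)*(-2) = -⅓ ≈ -0.33333)
A(w) = w² + 2*w/3 (A(w) = (w² - w/3) + w = w² + 2*w/3)
s(b, F) = 32 + F*(F - b) (s(b, F) = F*(F - b) + 32 = 32 + F*(F - b))
1/(Z(-24) + s(A(6), L(-4))) = 1/(-24 + (32 + 5² - 1*5*(⅓)*6*(2 + 3*6))) = 1/(-24 + (32 + 25 - 1*5*(⅓)*6*(2 + 18))) = 1/(-24 + (32 + 25 - 1*5*(⅓)*6*20)) = 1/(-24 + (32 + 25 - 1*5*40)) = 1/(-24 + (32 + 25 - 200)) = 1/(-24 - 143) = 1/(-167) = -1/167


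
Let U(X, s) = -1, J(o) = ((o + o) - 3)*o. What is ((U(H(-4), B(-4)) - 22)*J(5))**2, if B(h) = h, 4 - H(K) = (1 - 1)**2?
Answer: 648025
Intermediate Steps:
J(o) = o*(-3 + 2*o) (J(o) = (2*o - 3)*o = (-3 + 2*o)*o = o*(-3 + 2*o))
H(K) = 4 (H(K) = 4 - (1 - 1)**2 = 4 - 1*0**2 = 4 - 1*0 = 4 + 0 = 4)
((U(H(-4), B(-4)) - 22)*J(5))**2 = ((-1 - 22)*(5*(-3 + 2*5)))**2 = (-115*(-3 + 10))**2 = (-115*7)**2 = (-23*35)**2 = (-805)**2 = 648025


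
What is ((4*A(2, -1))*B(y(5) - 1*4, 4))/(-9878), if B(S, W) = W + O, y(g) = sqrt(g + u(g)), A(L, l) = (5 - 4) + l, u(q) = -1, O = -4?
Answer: 0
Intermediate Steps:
A(L, l) = 1 + l
y(g) = sqrt(-1 + g) (y(g) = sqrt(g - 1) = sqrt(-1 + g))
B(S, W) = -4 + W (B(S, W) = W - 4 = -4 + W)
((4*A(2, -1))*B(y(5) - 1*4, 4))/(-9878) = ((4*(1 - 1))*(-4 + 4))/(-9878) = ((4*0)*0)*(-1/9878) = (0*0)*(-1/9878) = 0*(-1/9878) = 0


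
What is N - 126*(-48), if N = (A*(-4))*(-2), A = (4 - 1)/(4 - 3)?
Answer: 6072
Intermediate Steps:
A = 3 (A = 3/1 = 3*1 = 3)
N = 24 (N = (3*(-4))*(-2) = -12*(-2) = 24)
N - 126*(-48) = 24 - 126*(-48) = 24 + 6048 = 6072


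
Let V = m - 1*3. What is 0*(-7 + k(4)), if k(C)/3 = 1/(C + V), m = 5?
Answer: 0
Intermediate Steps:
V = 2 (V = 5 - 1*3 = 5 - 3 = 2)
k(C) = 3/(2 + C) (k(C) = 3/(C + 2) = 3/(2 + C))
0*(-7 + k(4)) = 0*(-7 + 3/(2 + 4)) = 0*(-7 + 3/6) = 0*(-7 + 3*(⅙)) = 0*(-7 + ½) = 0*(-13/2) = 0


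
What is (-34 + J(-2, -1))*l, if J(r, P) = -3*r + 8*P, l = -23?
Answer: 828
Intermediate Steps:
(-34 + J(-2, -1))*l = (-34 + (-3*(-2) + 8*(-1)))*(-23) = (-34 + (6 - 8))*(-23) = (-34 - 2)*(-23) = -36*(-23) = 828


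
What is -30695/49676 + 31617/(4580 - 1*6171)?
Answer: -1619441837/79034516 ≈ -20.490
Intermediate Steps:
-30695/49676 + 31617/(4580 - 1*6171) = -30695*1/49676 + 31617/(4580 - 6171) = -30695/49676 + 31617/(-1591) = -30695/49676 + 31617*(-1/1591) = -30695/49676 - 31617/1591 = -1619441837/79034516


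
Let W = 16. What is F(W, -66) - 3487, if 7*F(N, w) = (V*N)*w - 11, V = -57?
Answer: 35772/7 ≈ 5110.3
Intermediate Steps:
F(N, w) = -11/7 - 57*N*w/7 (F(N, w) = ((-57*N)*w - 11)/7 = (-57*N*w - 11)/7 = (-11 - 57*N*w)/7 = -11/7 - 57*N*w/7)
F(W, -66) - 3487 = (-11/7 - 57/7*16*(-66)) - 3487 = (-11/7 + 60192/7) - 3487 = 60181/7 - 3487 = 35772/7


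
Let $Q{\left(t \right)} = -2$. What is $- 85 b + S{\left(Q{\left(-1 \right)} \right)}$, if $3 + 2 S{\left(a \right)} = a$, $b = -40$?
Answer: $\frac{6795}{2} \approx 3397.5$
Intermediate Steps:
$S{\left(a \right)} = - \frac{3}{2} + \frac{a}{2}$
$- 85 b + S{\left(Q{\left(-1 \right)} \right)} = \left(-85\right) \left(-40\right) + \left(- \frac{3}{2} + \frac{1}{2} \left(-2\right)\right) = 3400 - \frac{5}{2} = \frac{6795}{2}$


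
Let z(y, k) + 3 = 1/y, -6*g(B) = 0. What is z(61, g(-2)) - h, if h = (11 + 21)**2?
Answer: -62646/61 ≈ -1027.0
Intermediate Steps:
g(B) = 0 (g(B) = -1/6*0 = 0)
z(y, k) = -3 + 1/y
h = 1024 (h = 32**2 = 1024)
z(61, g(-2)) - h = (-3 + 1/61) - 1*1024 = (-3 + 1/61) - 1024 = -182/61 - 1024 = -62646/61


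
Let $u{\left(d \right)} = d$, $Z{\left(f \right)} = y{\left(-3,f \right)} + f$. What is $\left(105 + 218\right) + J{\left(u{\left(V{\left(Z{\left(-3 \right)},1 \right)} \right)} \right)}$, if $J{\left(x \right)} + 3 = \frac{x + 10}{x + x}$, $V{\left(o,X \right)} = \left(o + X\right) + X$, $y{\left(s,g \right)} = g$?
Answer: $\frac{1277}{4} \approx 319.25$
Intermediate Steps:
$Z{\left(f \right)} = 2 f$ ($Z{\left(f \right)} = f + f = 2 f$)
$V{\left(o,X \right)} = o + 2 X$ ($V{\left(o,X \right)} = \left(X + o\right) + X = o + 2 X$)
$J{\left(x \right)} = -3 + \frac{10 + x}{2 x}$ ($J{\left(x \right)} = -3 + \frac{x + 10}{x + x} = -3 + \frac{10 + x}{2 x}$)
$\left(105 + 218\right) + J{\left(u{\left(V{\left(Z{\left(-3 \right)},1 \right)} \right)} \right)} = \left(105 + 218\right) - \left(\frac{5}{2} - \frac{5}{2 \left(-3\right) + 2 \cdot 1}\right) = 323 - \left(\frac{5}{2} - \frac{5}{-6 + 2}\right) = 323 - \left(\frac{5}{2} - \frac{5}{-4}\right) = 323 + \left(- \frac{5}{2} + 5 \left(- \frac{1}{4}\right)\right) = 323 - \frac{15}{4} = \frac{1277}{4}$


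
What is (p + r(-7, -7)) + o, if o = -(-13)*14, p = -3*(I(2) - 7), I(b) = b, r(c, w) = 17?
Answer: 214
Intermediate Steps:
p = 15 (p = -3*(2 - 7) = -3*(-5) = 15)
o = 182 (o = -1*(-182) = 182)
(p + r(-7, -7)) + o = (15 + 17) + 182 = 32 + 182 = 214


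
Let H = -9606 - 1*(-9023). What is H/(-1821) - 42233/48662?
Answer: -48536347/88613502 ≈ -0.54773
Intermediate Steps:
H = -583 (H = -9606 + 9023 = -583)
H/(-1821) - 42233/48662 = -583/(-1821) - 42233/48662 = -583*(-1/1821) - 42233*1/48662 = 583/1821 - 42233/48662 = -48536347/88613502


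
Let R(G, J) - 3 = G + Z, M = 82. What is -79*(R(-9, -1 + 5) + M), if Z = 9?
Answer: -6715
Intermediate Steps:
R(G, J) = 12 + G (R(G, J) = 3 + (G + 9) = 3 + (9 + G) = 12 + G)
-79*(R(-9, -1 + 5) + M) = -79*((12 - 9) + 82) = -79*(3 + 82) = -79*85 = -6715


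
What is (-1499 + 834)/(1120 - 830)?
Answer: -133/58 ≈ -2.2931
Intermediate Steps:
(-1499 + 834)/(1120 - 830) = -665/290 = -665*1/290 = -133/58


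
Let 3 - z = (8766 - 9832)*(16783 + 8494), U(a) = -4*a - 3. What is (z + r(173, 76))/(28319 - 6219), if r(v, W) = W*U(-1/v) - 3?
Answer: 2330747323/1911650 ≈ 1219.2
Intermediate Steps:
U(a) = -3 - 4*a
z = 26945285 (z = 3 - (8766 - 9832)*(16783 + 8494) = 3 - (-1066)*25277 = 3 - 1*(-26945282) = 3 + 26945282 = 26945285)
r(v, W) = -3 + W*(-3 + 4/v) (r(v, W) = W*(-3 - (-4)/v) - 3 = W*(-3 + 4/v) - 3 = -3 + W*(-3 + 4/v))
(z + r(173, 76))/(28319 - 6219) = (26945285 + (-3 - 3*76 + 4*76/173))/(28319 - 6219) = (26945285 + (-3 - 228 + 4*76*(1/173)))/22100 = (26945285 + (-3 - 228 + 304/173))*(1/22100) = (26945285 - 39659/173)*(1/22100) = (4661494646/173)*(1/22100) = 2330747323/1911650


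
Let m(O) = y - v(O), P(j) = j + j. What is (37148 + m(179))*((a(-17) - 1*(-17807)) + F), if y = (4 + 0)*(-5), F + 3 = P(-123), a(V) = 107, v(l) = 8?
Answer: 655724800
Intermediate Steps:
P(j) = 2*j
F = -249 (F = -3 + 2*(-123) = -3 - 246 = -249)
y = -20 (y = 4*(-5) = -20)
m(O) = -28 (m(O) = -20 - 1*8 = -20 - 8 = -28)
(37148 + m(179))*((a(-17) - 1*(-17807)) + F) = (37148 - 28)*((107 - 1*(-17807)) - 249) = 37120*((107 + 17807) - 249) = 37120*(17914 - 249) = 37120*17665 = 655724800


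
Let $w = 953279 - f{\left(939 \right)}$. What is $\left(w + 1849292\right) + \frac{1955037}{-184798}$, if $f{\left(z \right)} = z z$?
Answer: $\frac{354967283263}{184798} \approx 1.9208 \cdot 10^{6}$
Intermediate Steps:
$f{\left(z \right)} = z^{2}$
$w = 71558$ ($w = 953279 - 939^{2} = 953279 - 881721 = 71558$)
$\left(w + 1849292\right) + \frac{1955037}{-184798} = \left(71558 + 1849292\right) + \frac{1955037}{-184798} = 1920850 + 1955037 \left(- \frac{1}{184798}\right) = 1920850 - \frac{1955037}{184798} = \frac{354967283263}{184798}$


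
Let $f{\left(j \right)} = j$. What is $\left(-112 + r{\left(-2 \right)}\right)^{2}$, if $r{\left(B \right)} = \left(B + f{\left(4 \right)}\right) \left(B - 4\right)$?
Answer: $15376$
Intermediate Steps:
$r{\left(B \right)} = \left(-4 + B\right) \left(4 + B\right)$ ($r{\left(B \right)} = \left(B + 4\right) \left(B - 4\right) = \left(4 + B\right) \left(-4 + B\right) = \left(-4 + B\right) \left(4 + B\right)$)
$\left(-112 + r{\left(-2 \right)}\right)^{2} = \left(-112 - \left(16 - \left(-2\right)^{2}\right)\right)^{2} = \left(-112 + \left(-16 + 4\right)\right)^{2} = \left(-112 - 12\right)^{2} = \left(-124\right)^{2} = 15376$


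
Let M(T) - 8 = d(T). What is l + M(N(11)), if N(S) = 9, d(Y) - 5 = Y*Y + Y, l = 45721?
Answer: 45824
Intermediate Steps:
d(Y) = 5 + Y + Y² (d(Y) = 5 + (Y*Y + Y) = 5 + (Y² + Y) = 5 + (Y + Y²) = 5 + Y + Y²)
M(T) = 13 + T + T² (M(T) = 8 + (5 + T + T²) = 13 + T + T²)
l + M(N(11)) = 45721 + (13 + 9 + 9²) = 45721 + (13 + 9 + 81) = 45721 + 103 = 45824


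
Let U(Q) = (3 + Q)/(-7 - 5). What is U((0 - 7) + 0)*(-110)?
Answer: -110/3 ≈ -36.667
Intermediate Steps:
U(Q) = -¼ - Q/12 (U(Q) = (3 + Q)/(-12) = (3 + Q)*(-1/12) = -¼ - Q/12)
U((0 - 7) + 0)*(-110) = (-¼ - ((0 - 7) + 0)/12)*(-110) = (-¼ - (-7 + 0)/12)*(-110) = (-¼ - 1/12*(-7))*(-110) = (-¼ + 7/12)*(-110) = (⅓)*(-110) = -110/3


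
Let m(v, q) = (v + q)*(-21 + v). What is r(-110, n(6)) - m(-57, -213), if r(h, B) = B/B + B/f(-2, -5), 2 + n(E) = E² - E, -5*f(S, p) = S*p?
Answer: -21073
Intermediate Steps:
f(S, p) = -S*p/5
m(v, q) = (-21 + v)*(q + v) (m(v, q) = (q + v)*(-21 + v) = (-21 + v)*(q + v))
n(E) = -2 + E² - E (n(E) = -2 + (E² - E) = -2 + E² - E)
r(h, B) = 1 - B/2 (r(h, B) = B/B + B/((-⅕*(-2)*(-5))) = 1 + B/(-2) = 1 + B*(-½) = 1 - B/2)
r(-110, n(6)) - m(-57, -213) = (1 - (-2 + 6² - 1*6)/2) - ((-57)² - 21*(-213) - 21*(-57) - 213*(-57)) = (1 - (-2 + 36 - 6)/2) - (3249 + 4473 + 1197 + 12141) = (1 - ½*28) - 1*21060 = (1 - 14) - 21060 = -13 - 21060 = -21073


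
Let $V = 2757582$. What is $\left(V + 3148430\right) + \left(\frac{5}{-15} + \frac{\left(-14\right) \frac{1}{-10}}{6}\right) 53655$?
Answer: $\frac{11801293}{2} \approx 5.9006 \cdot 10^{6}$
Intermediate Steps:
$\left(V + 3148430\right) + \left(\frac{5}{-15} + \frac{\left(-14\right) \frac{1}{-10}}{6}\right) 53655 = \left(2757582 + 3148430\right) + \left(\frac{5}{-15} + \frac{\left(-14\right) \frac{1}{-10}}{6}\right) 53655 = 5906012 + \left(5 \left(- \frac{1}{15}\right) + \left(-14\right) \left(- \frac{1}{10}\right) \frac{1}{6}\right) 53655 = 5906012 + \left(- \frac{1}{3} + \frac{7}{5} \cdot \frac{1}{6}\right) 53655 = 5906012 + \left(- \frac{1}{3} + \frac{7}{30}\right) 53655 = 5906012 - \frac{10731}{2} = \frac{11801293}{2}$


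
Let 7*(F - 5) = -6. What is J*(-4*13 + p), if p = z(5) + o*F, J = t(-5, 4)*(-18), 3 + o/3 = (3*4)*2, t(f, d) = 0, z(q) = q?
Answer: 0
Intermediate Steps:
F = 29/7 (F = 5 + (1/7)*(-6) = 5 - 6/7 = 29/7 ≈ 4.1429)
o = 63 (o = -9 + 3*((3*4)*2) = -9 + 3*(12*2) = -9 + 3*24 = -9 + 72 = 63)
J = 0 (J = 0*(-18) = 0)
p = 266 (p = 5 + 63*(29/7) = 5 + 261 = 266)
J*(-4*13 + p) = 0*(-4*13 + 266) = 0*(-52 + 266) = 0*214 = 0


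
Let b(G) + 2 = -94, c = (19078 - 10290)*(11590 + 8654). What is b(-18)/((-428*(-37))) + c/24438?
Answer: 117387071056/16125007 ≈ 7279.8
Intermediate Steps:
c = 177904272 (c = 8788*20244 = 177904272)
b(G) = -96 (b(G) = -2 - 94 = -96)
b(-18)/((-428*(-37))) + c/24438 = -96/((-428*(-37))) + 177904272/24438 = -96/15836 + 177904272*(1/24438) = -96*1/15836 + 29650712/4073 = -24/3959 + 29650712/4073 = 117387071056/16125007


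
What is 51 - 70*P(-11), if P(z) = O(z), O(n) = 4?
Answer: -229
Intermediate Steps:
P(z) = 4
51 - 70*P(-11) = 51 - 70*4 = 51 - 280 = -229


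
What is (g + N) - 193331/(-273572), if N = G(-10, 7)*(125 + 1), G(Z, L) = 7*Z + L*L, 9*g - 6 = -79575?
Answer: -3142328233/273572 ≈ -11486.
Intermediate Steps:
g = -8841 (g = ⅔ + (⅑)*(-79575) = ⅔ - 26525/3 = -8841)
G(Z, L) = L² + 7*Z (G(Z, L) = 7*Z + L² = L² + 7*Z)
N = -2646 (N = (7² + 7*(-10))*(125 + 1) = (49 - 70)*126 = -21*126 = -2646)
(g + N) - 193331/(-273572) = (-8841 - 2646) - 193331/(-273572) = -11487 - 193331*(-1/273572) = -11487 + 193331/273572 = -3142328233/273572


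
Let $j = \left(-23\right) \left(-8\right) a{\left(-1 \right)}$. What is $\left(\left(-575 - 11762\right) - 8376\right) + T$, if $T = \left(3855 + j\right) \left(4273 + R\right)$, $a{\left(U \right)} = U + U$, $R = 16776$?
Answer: $73377150$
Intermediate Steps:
$a{\left(U \right)} = 2 U$
$j = -368$ ($j = \left(-23\right) \left(-8\right) 2 \left(-1\right) = 184 \left(-2\right) = -368$)
$T = 73397863$ ($T = \left(3855 - 368\right) \left(4273 + 16776\right) = 3487 \cdot 21049 = 73397863$)
$\left(\left(-575 - 11762\right) - 8376\right) + T = \left(\left(-575 - 11762\right) - 8376\right) + 73397863 = \left(-12337 - 8376\right) + 73397863 = -20713 + 73397863 = 73377150$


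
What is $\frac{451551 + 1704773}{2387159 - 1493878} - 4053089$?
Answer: $- \frac{3620545238685}{893281} \approx -4.0531 \cdot 10^{6}$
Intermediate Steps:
$\frac{451551 + 1704773}{2387159 - 1493878} - 4053089 = \frac{2156324}{893281} - 4053089 = - \frac{3620545238685}{893281}$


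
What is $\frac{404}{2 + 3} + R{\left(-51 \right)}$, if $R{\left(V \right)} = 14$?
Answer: $\frac{474}{5} \approx 94.8$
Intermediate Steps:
$\frac{404}{2 + 3} + R{\left(-51 \right)} = \frac{404}{2 + 3} + 14 = \frac{404}{5} + 14 = \frac{474}{5}$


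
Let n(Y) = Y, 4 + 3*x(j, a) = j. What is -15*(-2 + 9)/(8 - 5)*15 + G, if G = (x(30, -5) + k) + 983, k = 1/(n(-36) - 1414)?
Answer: 2029997/4350 ≈ 466.67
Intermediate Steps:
x(j, a) = -4/3 + j/3
k = -1/1450 (k = 1/(-36 - 1414) = 1/(-1450) = -1/1450 ≈ -0.00068966)
G = 4313747/4350 (G = ((-4/3 + (1/3)*30) - 1/1450) + 983 = ((-4/3 + 10) - 1/1450) + 983 = (26/3 - 1/1450) + 983 = 37697/4350 + 983 = 4313747/4350 ≈ 991.67)
-15*(-2 + 9)/(8 - 5)*15 + G = -15*(-2 + 9)/(8 - 5)*15 + 4313747/4350 = -105/3*15 + 4313747/4350 = -15*7/3*15 + 4313747/4350 = -35*15 + 4313747/4350 = -525 + 4313747/4350 = 2029997/4350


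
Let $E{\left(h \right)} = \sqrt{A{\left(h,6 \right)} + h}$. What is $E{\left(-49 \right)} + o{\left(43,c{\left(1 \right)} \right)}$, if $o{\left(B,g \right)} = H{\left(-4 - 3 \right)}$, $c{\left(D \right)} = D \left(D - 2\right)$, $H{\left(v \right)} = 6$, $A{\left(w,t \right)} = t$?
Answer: $6 + i \sqrt{43} \approx 6.0 + 6.5574 i$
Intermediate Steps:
$c{\left(D \right)} = D \left(-2 + D\right)$
$o{\left(B,g \right)} = 6$
$E{\left(h \right)} = \sqrt{6 + h}$
$E{\left(-49 \right)} + o{\left(43,c{\left(1 \right)} \right)} = \sqrt{6 - 49} + 6 = \sqrt{-43} + 6 = i \sqrt{43} + 6 = 6 + i \sqrt{43}$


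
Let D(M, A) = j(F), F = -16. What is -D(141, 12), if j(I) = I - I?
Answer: 0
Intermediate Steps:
j(I) = 0
D(M, A) = 0
-D(141, 12) = -1*0 = 0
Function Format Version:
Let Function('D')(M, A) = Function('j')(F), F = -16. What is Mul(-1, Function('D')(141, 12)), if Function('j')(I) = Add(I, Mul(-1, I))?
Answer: 0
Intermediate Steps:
Function('j')(I) = 0
Function('D')(M, A) = 0
Mul(-1, Function('D')(141, 12)) = Mul(-1, 0) = 0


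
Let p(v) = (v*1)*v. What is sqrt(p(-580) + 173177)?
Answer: sqrt(509577) ≈ 713.85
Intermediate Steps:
p(v) = v**2 (p(v) = v*v = v**2)
sqrt(p(-580) + 173177) = sqrt((-580)**2 + 173177) = sqrt(336400 + 173177) = sqrt(509577)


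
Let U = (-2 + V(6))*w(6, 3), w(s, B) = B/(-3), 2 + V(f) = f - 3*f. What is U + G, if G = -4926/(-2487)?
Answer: 14906/829 ≈ 17.981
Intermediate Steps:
V(f) = -2 - 2*f (V(f) = -2 + (f - 3*f) = -2 - 2*f)
w(s, B) = -B/3 (w(s, B) = B*(-⅓) = -B/3)
U = 16 (U = (-2 + (-2 - 2*6))*(-⅓*3) = (-2 + (-2 - 12))*(-1) = (-2 - 14)*(-1) = -16*(-1) = 16)
G = 1642/829 (G = -4926*(-1/2487) = 1642/829 ≈ 1.9807)
U + G = 16 + 1642/829 = 14906/829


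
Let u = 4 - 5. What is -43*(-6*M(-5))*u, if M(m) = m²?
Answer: -6450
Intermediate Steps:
u = -1
-43*(-6*M(-5))*u = -43*(-6*(-5)²)*(-1) = -43*(-6*25)*(-1) = -(-6450)*(-1) = -43*150 = -6450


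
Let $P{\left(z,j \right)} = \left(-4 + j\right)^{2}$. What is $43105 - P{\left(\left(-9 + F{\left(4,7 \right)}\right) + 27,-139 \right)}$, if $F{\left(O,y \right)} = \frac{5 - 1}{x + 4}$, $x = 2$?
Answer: $22656$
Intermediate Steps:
$F{\left(O,y \right)} = \frac{2}{3}$ ($F{\left(O,y \right)} = \frac{5 - 1}{2 + 4} = \frac{4}{6} = 4 \cdot \frac{1}{6} = \frac{2}{3}$)
$43105 - P{\left(\left(-9 + F{\left(4,7 \right)}\right) + 27,-139 \right)} = 43105 - \left(-4 - 139\right)^{2} = 43105 - \left(-143\right)^{2} = 43105 - 20449 = 22656$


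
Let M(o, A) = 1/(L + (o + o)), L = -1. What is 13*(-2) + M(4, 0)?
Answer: -181/7 ≈ -25.857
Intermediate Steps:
M(o, A) = 1/(-1 + 2*o) (M(o, A) = 1/(-1 + (o + o)) = 1/(-1 + 2*o))
13*(-2) + M(4, 0) = 13*(-2) + 1/(-1 + 2*4) = -26 + 1/(-1 + 8) = -26 + 1/7 = -26 + ⅐ = -181/7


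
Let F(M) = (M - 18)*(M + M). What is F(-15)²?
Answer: 980100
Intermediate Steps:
F(M) = 2*M*(-18 + M) (F(M) = (-18 + M)*(2*M) = 2*M*(-18 + M))
F(-15)² = (2*(-15)*(-18 - 15))² = (2*(-15)*(-33))² = 990² = 980100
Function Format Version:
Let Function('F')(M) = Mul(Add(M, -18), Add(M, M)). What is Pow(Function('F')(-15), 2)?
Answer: 980100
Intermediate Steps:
Function('F')(M) = Mul(2, M, Add(-18, M)) (Function('F')(M) = Mul(Add(-18, M), Mul(2, M)) = Mul(2, M, Add(-18, M)))
Pow(Function('F')(-15), 2) = Pow(Mul(2, -15, Add(-18, -15)), 2) = Pow(Mul(2, -15, -33), 2) = Pow(990, 2) = 980100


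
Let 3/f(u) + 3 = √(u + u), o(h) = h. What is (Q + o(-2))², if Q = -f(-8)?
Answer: 1537/625 - 984*I/625 ≈ 2.4592 - 1.5744*I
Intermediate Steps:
f(u) = 3/(-3 + √2*√u) (f(u) = 3/(-3 + √(u + u)) = 3/(-3 + √(2*u)) = 3/(-3 + √2*√u))
Q = -3*(-3 - 4*I)/25 (Q = -3/(-3 + √2*√(-8)) = -3/(-3 + √2*(2*I*√2)) = -3/(-3 + 4*I) = -3*(-3 - 4*I)/25 ≈ 0.36 + 0.48*I)
(Q + o(-2))² = ((9/25 + 12*I/25) - 2)² = (-41/25 + 12*I/25)²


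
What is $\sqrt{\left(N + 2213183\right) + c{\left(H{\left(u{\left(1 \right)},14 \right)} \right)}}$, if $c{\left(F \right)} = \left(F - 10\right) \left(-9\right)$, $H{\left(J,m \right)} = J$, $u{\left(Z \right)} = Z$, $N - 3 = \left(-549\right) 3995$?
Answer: $2 \sqrt{5003} \approx 141.46$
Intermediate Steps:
$N = -2193252$ ($N = 3 - 2193255 = -2193252$)
$c{\left(F \right)} = 90 - 9 F$ ($c{\left(F \right)} = \left(-10 + F\right) \left(-9\right) = 90 - 9 F$)
$\sqrt{\left(N + 2213183\right) + c{\left(H{\left(u{\left(1 \right)},14 \right)} \right)}} = \sqrt{\left(-2193252 + 2213183\right) + \left(90 - 9\right)} = \sqrt{19931 + \left(90 - 9\right)} = \sqrt{19931 + 81} = \sqrt{20012} = 2 \sqrt{5003}$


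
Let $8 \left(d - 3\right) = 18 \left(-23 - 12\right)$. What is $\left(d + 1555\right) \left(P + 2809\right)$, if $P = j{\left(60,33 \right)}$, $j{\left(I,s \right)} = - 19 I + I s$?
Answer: $\frac{21591133}{4} \approx 5.3978 \cdot 10^{6}$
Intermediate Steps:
$P = 840$ ($P = 60 \left(-19 + 33\right) = 60 \cdot 14 = 840$)
$d = - \frac{303}{4}$ ($d = 3 + \frac{18 \left(-23 - 12\right)}{8} = 3 + \frac{18 \left(-35\right)}{8} = 3 + \frac{1}{8} \left(-630\right) = 3 - \frac{315}{4} = - \frac{303}{4} \approx -75.75$)
$\left(d + 1555\right) \left(P + 2809\right) = \left(- \frac{303}{4} + 1555\right) \left(840 + 2809\right) = \frac{5917}{4} \cdot 3649 = \frac{21591133}{4}$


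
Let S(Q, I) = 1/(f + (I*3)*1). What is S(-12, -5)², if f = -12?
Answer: 1/729 ≈ 0.0013717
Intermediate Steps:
S(Q, I) = 1/(-12 + 3*I) (S(Q, I) = 1/(-12 + (I*3)*1) = 1/(-12 + (3*I)*1) = 1/(-12 + 3*I))
S(-12, -5)² = (1/(3*(-4 - 5)))² = ((⅓)/(-9))² = ((⅓)*(-⅑))² = (-1/27)² = 1/729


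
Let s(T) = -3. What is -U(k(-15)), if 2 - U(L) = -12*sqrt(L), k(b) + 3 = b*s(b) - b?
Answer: -2 - 12*sqrt(57) ≈ -92.598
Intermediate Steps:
k(b) = -3 - 4*b (k(b) = -3 + (b*(-3) - b) = -3 + (-3*b - b) = -3 - 4*b)
U(L) = 2 + 12*sqrt(L) (U(L) = 2 - (-3)*4*sqrt(L) = 2 - (-12)*sqrt(L) = 2 + 12*sqrt(L))
-U(k(-15)) = -(2 + 12*sqrt(-3 - 4*(-15))) = -(2 + 12*sqrt(-3 + 60)) = -(2 + 12*sqrt(57)) = -2 - 12*sqrt(57)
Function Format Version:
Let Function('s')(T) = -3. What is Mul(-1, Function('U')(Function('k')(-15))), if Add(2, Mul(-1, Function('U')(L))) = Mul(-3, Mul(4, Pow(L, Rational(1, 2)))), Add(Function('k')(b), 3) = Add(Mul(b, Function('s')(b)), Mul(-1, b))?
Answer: Add(-2, Mul(-12, Pow(57, Rational(1, 2)))) ≈ -92.598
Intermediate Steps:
Function('k')(b) = Add(-3, Mul(-4, b)) (Function('k')(b) = Add(-3, Add(Mul(b, -3), Mul(-1, b))) = Add(-3, Add(Mul(-3, b), Mul(-1, b))) = Add(-3, Mul(-4, b)))
Function('U')(L) = Add(2, Mul(12, Pow(L, Rational(1, 2)))) (Function('U')(L) = Add(2, Mul(-1, Mul(-3, Mul(4, Pow(L, Rational(1, 2)))))) = Add(2, Mul(-1, Mul(-12, Pow(L, Rational(1, 2))))) = Add(2, Mul(12, Pow(L, Rational(1, 2)))))
Mul(-1, Function('U')(Function('k')(-15))) = Mul(-1, Add(2, Mul(12, Pow(Add(-3, Mul(-4, -15)), Rational(1, 2))))) = Mul(-1, Add(2, Mul(12, Pow(Add(-3, 60), Rational(1, 2))))) = Mul(-1, Add(2, Mul(12, Pow(57, Rational(1, 2))))) = Add(-2, Mul(-12, Pow(57, Rational(1, 2))))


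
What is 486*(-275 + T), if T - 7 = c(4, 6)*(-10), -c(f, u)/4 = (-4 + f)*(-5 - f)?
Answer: -130248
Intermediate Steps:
c(f, u) = -4*(-5 - f)*(-4 + f) (c(f, u) = -4*(-4 + f)*(-5 - f) = -4*(-5 - f)*(-4 + f))
T = 7 (T = 7 + (-80 + 4*4 + 4*4²)*(-10) = 7 + (-80 + 16 + 4*16)*(-10) = 7 + (-80 + 16 + 64)*(-10) = 7 + 0*(-10) = 7 + 0 = 7)
486*(-275 + T) = 486*(-275 + 7) = 486*(-268) = -130248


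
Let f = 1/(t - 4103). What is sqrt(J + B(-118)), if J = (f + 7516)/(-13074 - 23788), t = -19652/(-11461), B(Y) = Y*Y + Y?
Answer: sqrt(93986536632972048446452874)/82509146682 ≈ 117.50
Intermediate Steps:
B(Y) = Y + Y**2 (B(Y) = Y**2 + Y = Y + Y**2)
t = 19652/11461 (t = -19652*(-1/11461) = 19652/11461 ≈ 1.7147)
f = -11461/47004831 (f = 1/(19652/11461 - 4103) = 1/(-47004831/11461) = -11461/47004831 ≈ -0.00024383)
J = -50469756905/247527440046 (J = (-11461/47004831 + 7516)/(-13074 - 23788) = (353288298335/47004831)/(-36862) = (353288298335/47004831)*(-1/36862) = -50469756905/247527440046 ≈ -0.20390)
sqrt(J + B(-118)) = sqrt(-50469756905/247527440046 - 118*(1 - 118)) = sqrt(-50469756905/247527440046 - 118*(-117)) = sqrt(-50469756905/247527440046 + 13806) = sqrt(3417313367518171/247527440046) = sqrt(93986536632972048446452874)/82509146682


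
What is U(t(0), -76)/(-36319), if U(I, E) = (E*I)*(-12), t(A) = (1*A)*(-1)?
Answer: 0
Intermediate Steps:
t(A) = -A (t(A) = A*(-1) = -A)
U(I, E) = -12*E*I
U(t(0), -76)/(-36319) = -12*(-76)*(-1*0)/(-36319) = -12*(-76)*0*(-1/36319) = 0*(-1/36319) = 0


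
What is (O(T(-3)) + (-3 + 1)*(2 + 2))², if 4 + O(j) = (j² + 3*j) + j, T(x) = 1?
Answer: 49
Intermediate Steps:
O(j) = -4 + j² + 4*j (O(j) = -4 + ((j² + 3*j) + j) = -4 + (j² + 4*j) = -4 + j² + 4*j)
(O(T(-3)) + (-3 + 1)*(2 + 2))² = ((-4 + 1² + 4*1) + (-3 + 1)*(2 + 2))² = ((-4 + 1 + 4) - 2*4)² = (1 - 8)² = (-7)² = 49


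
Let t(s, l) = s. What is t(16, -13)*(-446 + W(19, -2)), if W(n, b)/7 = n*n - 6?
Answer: 32624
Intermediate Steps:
W(n, b) = -42 + 7*n² (W(n, b) = 7*(n*n - 6) = 7*(n² - 6) = 7*(-6 + n²) = -42 + 7*n²)
t(16, -13)*(-446 + W(19, -2)) = 16*(-446 + (-42 + 7*19²)) = 16*(-446 + (-42 + 7*361)) = 16*(-446 + (-42 + 2527)) = 16*(-446 + 2485) = 16*2039 = 32624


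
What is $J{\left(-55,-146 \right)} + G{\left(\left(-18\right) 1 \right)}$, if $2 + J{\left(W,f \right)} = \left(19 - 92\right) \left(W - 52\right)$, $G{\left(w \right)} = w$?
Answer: $7791$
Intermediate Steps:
$J{\left(W,f \right)} = 3794 - 73 W$ ($J{\left(W,f \right)} = -2 + \left(19 - 92\right) \left(W - 52\right) = -2 - 73 \left(-52 + W\right) = -2 - \left(-3796 + 73 W\right) = 3794 - 73 W$)
$J{\left(-55,-146 \right)} + G{\left(\left(-18\right) 1 \right)} = \left(3794 - -4015\right) - 18 = \left(3794 + 4015\right) - 18 = 7809 - 18 = 7791$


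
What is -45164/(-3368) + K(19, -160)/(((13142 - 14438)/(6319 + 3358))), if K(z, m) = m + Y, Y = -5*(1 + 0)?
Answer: 226509791/181872 ≈ 1245.4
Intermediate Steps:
Y = -5 (Y = -5*1 = -5)
K(z, m) = -5 + m (K(z, m) = m - 5 = -5 + m)
-45164/(-3368) + K(19, -160)/(((13142 - 14438)/(6319 + 3358))) = -45164/(-3368) + (-5 - 160)/(((13142 - 14438)/(6319 + 3358))) = -45164*(-1/3368) - 165/((-1296/9677)) = 11291/842 - 165/((-1296*1/9677)) = 11291/842 - 165/(-1296/9677) = 11291/842 - 165*(-9677/1296) = 11291/842 + 532235/432 = 226509791/181872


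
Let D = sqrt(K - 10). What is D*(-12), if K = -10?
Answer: -24*I*sqrt(5) ≈ -53.666*I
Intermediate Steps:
D = 2*I*sqrt(5) (D = sqrt(-10 - 10) = sqrt(-20) = 2*I*sqrt(5) ≈ 4.4721*I)
D*(-12) = (2*I*sqrt(5))*(-12) = -24*I*sqrt(5)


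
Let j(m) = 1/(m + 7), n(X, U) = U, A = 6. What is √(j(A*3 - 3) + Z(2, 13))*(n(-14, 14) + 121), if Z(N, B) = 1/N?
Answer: 135*√66/11 ≈ 99.704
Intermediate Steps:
j(m) = 1/(7 + m)
√(j(A*3 - 3) + Z(2, 13))*(n(-14, 14) + 121) = √(1/(7 + (6*3 - 3)) + 1/2)*(14 + 121) = √(1/(7 + (18 - 3)) + ½)*135 = √(1/(7 + 15) + ½)*135 = √(1/22 + ½)*135 = √(6/11)*135 = (√66/11)*135 = 135*√66/11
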